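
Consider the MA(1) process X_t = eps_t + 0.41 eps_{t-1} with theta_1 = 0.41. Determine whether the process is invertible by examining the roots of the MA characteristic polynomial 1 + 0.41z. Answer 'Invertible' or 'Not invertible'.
\text{Invertible}

The MA(q) characteristic polynomial is P(z) = 1 + 0.41z.
Invertibility requires all roots to lie outside the unit circle, i.e. |z| > 1 for every root.
This is linear in z: 1 + (0.41) z = 0  =>  z = -1/(0.41) = -2.439024,  |z| = 2.439024.
Moduli of all roots: 2.4390.
All moduli strictly greater than 1? Yes.
Verdict: Invertible.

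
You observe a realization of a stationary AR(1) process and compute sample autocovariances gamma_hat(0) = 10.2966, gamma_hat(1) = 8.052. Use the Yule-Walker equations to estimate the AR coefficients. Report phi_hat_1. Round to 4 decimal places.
\hat\phi_{1} = 0.7820

The Yule-Walker equations for an AR(p) process read, in matrix form,
  Gamma_p phi = r_p,   with   (Gamma_p)_{ij} = gamma(|i - j|),
                       (r_p)_i = gamma(i),   i,j = 1..p.
Substitute the sample gammas (Toeplitz matrix and right-hand side of size 1):
  Gamma_p = [[10.2966]]
  r_p     = [8.052]
With p = 1 this is the single equation gamma(0) phi_1 = gamma(1):
  phi_hat_1 = gamma(1) / gamma(0) = 8.052 / 10.2966 = 0.7820.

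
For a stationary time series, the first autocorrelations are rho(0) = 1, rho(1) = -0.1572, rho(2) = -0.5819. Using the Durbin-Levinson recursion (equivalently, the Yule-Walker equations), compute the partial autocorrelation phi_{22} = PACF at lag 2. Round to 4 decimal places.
\phi_{22} = -0.6220

The PACF at lag k is phi_{kk}, the last component of the solution
to the Yule-Walker system G_k phi = r_k where
  (G_k)_{ij} = rho(|i - j|), (r_k)_i = rho(i), i,j = 1..k.
Equivalently, Durbin-Levinson gives phi_{kk} iteratively:
  phi_{11} = rho(1)
  phi_{kk} = [rho(k) - sum_{j=1..k-1} phi_{k-1,j} rho(k-j)]
            / [1 - sum_{j=1..k-1} phi_{k-1,j} rho(j)],
  phi_{k,j} = phi_{k-1,j} - phi_{kk} phi_{k-1,k-j},  j = 1..k-1.
Step k = 1:
  phi_11 = rho(1) = -0.1572.
Step k = 2:
  phi_22 = [rho(2) - phi_11 rho(1)] / [1 - phi_11 rho(1)] = [-0.5819 - (-0.1572)(-0.1572)] / [1 - (-0.1572)(-0.1572)]
         = -0.60661184 / 0.97528816 = -0.622.
Therefore phi_{22} = -0.6220.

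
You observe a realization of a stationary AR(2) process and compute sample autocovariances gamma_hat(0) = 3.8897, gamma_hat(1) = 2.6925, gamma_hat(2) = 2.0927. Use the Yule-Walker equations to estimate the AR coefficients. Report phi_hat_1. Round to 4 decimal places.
\hat\phi_{1} = 0.6140

The Yule-Walker equations for an AR(p) process read, in matrix form,
  Gamma_p phi = r_p,   with   (Gamma_p)_{ij} = gamma(|i - j|),
                       (r_p)_i = gamma(i),   i,j = 1..p.
Substitute the sample gammas (Toeplitz matrix and right-hand side of size 2):
  Gamma_p = [[3.8897, 2.6925], [2.6925, 3.8897]]
  r_p     = [2.6925, 2.0927]
Written out:
  3.8897 phi_1 + 2.6925 phi_2 = 2.6925
  2.6925 phi_1 + 3.8897 phi_2 = 2.0927
Solve by Cramer's rule:
  det = gamma(0)^2 - gamma(1)^2 = (3.8897)^2 - (2.6925)^2 = 15.12976609 - 7.24955625 = 7.88020984
  phi_hat_1 = [gamma(1) gamma(0) - gamma(1) gamma(2)] / det = [(2.6925)(3.8897) - (2.6925)(2.0927)] / 7.88020984 = 4.8384225 / 7.88020984 = 0.614
  phi_hat_2 = [gamma(0) gamma(2) - gamma(1)^2] / det = [(3.8897)(2.0927) - (2.6925)^2] / 7.88020984 = 0.89041894 / 7.88020984 = 0.113
So phi_hat = [0.6140, 0.1130].
Therefore phi_hat_1 = 0.6140.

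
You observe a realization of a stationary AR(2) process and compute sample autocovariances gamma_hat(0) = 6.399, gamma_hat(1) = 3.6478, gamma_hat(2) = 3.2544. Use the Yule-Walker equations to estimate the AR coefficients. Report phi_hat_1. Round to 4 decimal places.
\hat\phi_{1} = 0.4150

The Yule-Walker equations for an AR(p) process read, in matrix form,
  Gamma_p phi = r_p,   with   (Gamma_p)_{ij} = gamma(|i - j|),
                       (r_p)_i = gamma(i),   i,j = 1..p.
Substitute the sample gammas (Toeplitz matrix and right-hand side of size 2):
  Gamma_p = [[6.399, 3.6478], [3.6478, 6.399]]
  r_p     = [3.6478, 3.2544]
Written out:
  6.399 phi_1 + 3.6478 phi_2 = 3.6478
  3.6478 phi_1 + 6.399 phi_2 = 3.2544
Solve by Cramer's rule:
  det = gamma(0)^2 - gamma(1)^2 = (6.399)^2 - (3.6478)^2 = 40.947201 - 13.30644484 = 27.64075616
  phi_hat_1 = [gamma(1) gamma(0) - gamma(1) gamma(2)] / det = [(3.6478)(6.399) - (3.6478)(3.2544)] / 27.64075616 = 11.47087188 / 27.64075616 = 0.415
  phi_hat_2 = [gamma(0) gamma(2) - gamma(1)^2] / det = [(6.399)(3.2544) - (3.6478)^2] / 27.64075616 = 7.51846076 / 27.64075616 = 0.272
So phi_hat = [0.4150, 0.2720].
Therefore phi_hat_1 = 0.4150.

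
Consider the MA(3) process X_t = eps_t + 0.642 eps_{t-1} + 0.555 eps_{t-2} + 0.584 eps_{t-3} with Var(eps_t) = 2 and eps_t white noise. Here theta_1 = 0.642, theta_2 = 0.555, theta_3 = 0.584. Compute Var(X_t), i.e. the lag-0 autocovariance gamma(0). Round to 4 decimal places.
\gamma(0) = 4.1225

For an MA(q) process X_t = eps_t + sum_i theta_i eps_{t-i} with
Var(eps_t) = sigma^2, the variance is
  gamma(0) = sigma^2 * (1 + sum_i theta_i^2).
  sum_i theta_i^2 = (0.642)^2 + (0.555)^2 + (0.584)^2 = 0.412164 + 0.308025 + 0.341056 = 1.061245.
  gamma(0) = 2 * (1 + 1.061245) = 2 * 2.061245 = 4.12249, which rounds to 4.1225.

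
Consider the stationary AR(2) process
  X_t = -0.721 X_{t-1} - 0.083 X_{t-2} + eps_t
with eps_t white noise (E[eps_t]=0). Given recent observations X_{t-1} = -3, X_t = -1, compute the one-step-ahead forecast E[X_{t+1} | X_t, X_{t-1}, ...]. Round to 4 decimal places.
E[X_{t+1} \mid \mathcal F_t] = 0.9700

For an AR(p) model X_t = c + sum_i phi_i X_{t-i} + eps_t, the
one-step-ahead conditional mean is
  E[X_{t+1} | X_t, ...] = c + sum_i phi_i X_{t+1-i}.
Substitute known values:
  E[X_{t+1} | ...] = (-0.721) * (-1) + (-0.083) * (-3)
                   = 0.9700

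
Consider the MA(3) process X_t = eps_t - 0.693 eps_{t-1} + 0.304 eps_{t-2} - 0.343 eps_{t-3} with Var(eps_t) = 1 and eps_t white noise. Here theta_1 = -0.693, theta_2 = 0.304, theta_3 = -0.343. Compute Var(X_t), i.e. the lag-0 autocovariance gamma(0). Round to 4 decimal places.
\gamma(0) = 1.6903

For an MA(q) process X_t = eps_t + sum_i theta_i eps_{t-i} with
Var(eps_t) = sigma^2, the variance is
  gamma(0) = sigma^2 * (1 + sum_i theta_i^2).
  sum_i theta_i^2 = (-0.693)^2 + (0.304)^2 + (-0.343)^2 = 0.480249 + 0.092416 + 0.117649 = 0.690314.
  gamma(0) = 1 * (1 + 0.690314) = 1 * 1.690314 = 1.690314, which rounds to 1.6903.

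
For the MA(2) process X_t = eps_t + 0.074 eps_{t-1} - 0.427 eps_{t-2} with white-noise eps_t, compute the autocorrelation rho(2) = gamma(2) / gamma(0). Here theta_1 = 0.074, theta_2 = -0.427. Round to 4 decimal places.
\rho(2) = -0.3595

For an MA(q) process with theta_0 = 1, the autocovariance is
  gamma(k) = sigma^2 * sum_{i=0..q-k} theta_i * theta_{i+k},
and rho(k) = gamma(k) / gamma(0). Sigma^2 cancels.
  numerator   = (1)*(-0.427) = -0.427.
  denominator = (1)^2 + (0.074)^2 + (-0.427)^2 = 1.187805.
  rho(2) = -0.427 / 1.187805 = -0.3595.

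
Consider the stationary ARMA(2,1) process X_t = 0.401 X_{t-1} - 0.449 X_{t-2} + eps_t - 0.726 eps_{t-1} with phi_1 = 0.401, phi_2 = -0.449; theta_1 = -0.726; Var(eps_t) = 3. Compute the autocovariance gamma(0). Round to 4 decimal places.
\gamma(0) = 4.5788

Multiply the model equation by X_{t-k} and take expectations. With theta_0 = psi_0 = 1 and psi_j the MA(infinity) weights, this gives
  gamma(k) - sum_i phi_i gamma(k-i) = c_k,
  c_k = sigma^2 * sum_{j=k..q} theta_j psi_{j-k}   (c_k = 0 for k > q),
using gamma(-m) = gamma(m).
psi-weights needed (psi_j = theta_j + sum_i phi_i psi_{j-i}):
  psi_1 = theta_1 + phi_1 = -0.726 + (0.401) = -0.325
Right-hand sides:
  c_0 = sigma^2 (1 + theta_1 psi_1) = 3 * (1 + (-0.726)(-0.325)) = 3 * 1.23595 = 3.70785
  c_1 = sigma^2 theta_1 = 3 * (-0.726) = -2.178
  c_2 = 0
Equations for k = 0, 1, 2 (AR order 2, c_2 = 0):
  (E0) gamma(0) = phi_1 gamma(1) + phi_2 gamma(2) + c_0
  (E1) gamma(1) = phi_1 gamma(0) + phi_2 gamma(1) + c_1
  (E2) gamma(2) = phi_1 gamma(1) + phi_2 gamma(0)
From (E1): gamma(1) = A gamma(0) + B with
  A = phi_1 / (1 - phi_2) = 0.401 / 1.449 = 0.276743,   B = c_1 / (1 - phi_2) = -2.178 / 1.449 = -1.503106.
Insert (E2) into (E0): gamma(0) (1 - phi_2^2) = phi_1 (1 + phi_2) gamma(1) + c_0.
  phi_1 (1 + phi_2) = (0.401)(0.551) = 0.220951,   1 - phi_2^2 = 0.798399.
Replace gamma(1) by A gamma(0) + B and collect gamma(0):
  gamma(0) [0.798399 - (0.220951)(0.276743)] = (0.220951)(-1.503106) + 3.70785
  gamma(0) * 0.737252 = 3.375737
  gamma(0) = 3.375737 / 0.737252 = 4.578808.
Therefore gamma(0) = 4.5788 (to 4 decimal places).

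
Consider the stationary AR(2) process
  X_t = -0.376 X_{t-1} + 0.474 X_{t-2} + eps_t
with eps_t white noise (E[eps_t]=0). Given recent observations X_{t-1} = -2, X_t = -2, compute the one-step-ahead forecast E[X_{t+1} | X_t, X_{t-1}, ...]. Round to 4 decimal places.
E[X_{t+1} \mid \mathcal F_t] = -0.1960

For an AR(p) model X_t = c + sum_i phi_i X_{t-i} + eps_t, the
one-step-ahead conditional mean is
  E[X_{t+1} | X_t, ...] = c + sum_i phi_i X_{t+1-i}.
Substitute known values:
  E[X_{t+1} | ...] = (-0.376) * (-2) + (0.474) * (-2)
                   = -0.1960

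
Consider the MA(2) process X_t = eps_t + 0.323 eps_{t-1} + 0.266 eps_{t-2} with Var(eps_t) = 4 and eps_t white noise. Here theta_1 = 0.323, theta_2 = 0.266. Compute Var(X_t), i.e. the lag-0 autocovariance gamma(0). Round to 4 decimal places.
\gamma(0) = 4.7003

For an MA(q) process X_t = eps_t + sum_i theta_i eps_{t-i} with
Var(eps_t) = sigma^2, the variance is
  gamma(0) = sigma^2 * (1 + sum_i theta_i^2).
  sum_i theta_i^2 = (0.323)^2 + (0.266)^2 = 0.104329 + 0.070756 = 0.175085.
  gamma(0) = 4 * (1 + 0.175085) = 4 * 1.175085 = 4.70034, which rounds to 4.7003.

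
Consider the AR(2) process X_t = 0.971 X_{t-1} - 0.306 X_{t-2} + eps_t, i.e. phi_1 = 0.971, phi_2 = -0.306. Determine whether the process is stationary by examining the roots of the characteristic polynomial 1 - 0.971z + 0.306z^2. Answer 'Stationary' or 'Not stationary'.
\text{Stationary}

The AR(p) characteristic polynomial is P(z) = 1 - 0.971z + 0.306z^2.
Stationarity requires all roots to lie outside the unit circle, i.e. |z| > 1 for every root.
Set 1 + (-0.971) z + (0.306) z^2 = 0, i.e. a z^2 + b z + c = 0 with a = 0.306, b = -0.971, c = 1.
Discriminant D = b^2 - 4ac = (-0.971)^2 - 4*(0.306)*1 = 0.942841 - (1.224) = -0.281159.
D < 0, so the roots are the complex-conjugate pair z = (-b +/- i sqrt(-D)) / (2a) = 1.5866 +/- 0.8664i.
For a conjugate pair |z|^2 = z * conj(z) = (product of roots) = c/a = 1/(0.306) = 3.267974, so |z| = sqrt(3.267974) = 1.8078 for both roots.
Moduli of all roots: 1.8078, 1.8078.
All moduli strictly greater than 1? Yes.
Verdict: Stationary.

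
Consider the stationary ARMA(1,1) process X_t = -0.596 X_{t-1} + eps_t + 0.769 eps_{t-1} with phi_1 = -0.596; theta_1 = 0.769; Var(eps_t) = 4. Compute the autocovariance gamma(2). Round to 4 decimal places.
\gamma(2) = -0.3465

Multiply the model equation by X_{t-k} and take expectations. With theta_0 = psi_0 = 1 and psi_j the MA(infinity) weights, this gives
  gamma(k) - sum_i phi_i gamma(k-i) = c_k,
  c_k = sigma^2 * sum_{j=k..q} theta_j psi_{j-k}   (c_k = 0 for k > q),
using gamma(-m) = gamma(m).
psi-weights needed (psi_j = theta_j + sum_i phi_i psi_{j-i}):
  psi_1 = theta_1 + phi_1 = 0.769 + (-0.596) = 0.173
Right-hand sides:
  c_0 = sigma^2 (1 + theta_1 psi_1) = 4 * (1 + (0.769)(0.173)) = 4 * 1.133037 = 4.532148
  c_1 = sigma^2 theta_1 = 4 * (0.769) = 3.076
  c_2 = 0
Equations for k = 0 and k = 1 (AR order 1):
  gamma(0) = phi_1 gamma(1) + c_0
  gamma(1) = phi_1 gamma(0) + c_1
Substituting the second into the first: gamma(0) (1 - phi_1^2) = c_0 + phi_1 c_1, so
  gamma(0) = (c_0 + phi_1 c_1) / (1 - phi_1^2) = (4.532148 + (-0.596)(3.076)) / (1 - (-0.596)^2) = 2.698852 / 0.644784 = 4.185668.
  gamma(1) = phi_1 gamma(0) + c_1 = (-0.596)(4.185668) + (3.076) = 0.581342.
For k = 2 (> q): gamma(2) = phi_1 gamma(1) = (-0.596)(0.581342) = -0.34648.
Therefore gamma(2) = -0.3465 (to 4 decimal places).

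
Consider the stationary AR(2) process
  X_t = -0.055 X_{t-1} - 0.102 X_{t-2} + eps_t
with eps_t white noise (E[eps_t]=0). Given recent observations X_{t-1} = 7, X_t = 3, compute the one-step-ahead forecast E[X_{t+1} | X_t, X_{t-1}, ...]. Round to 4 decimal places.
E[X_{t+1} \mid \mathcal F_t] = -0.8790

For an AR(p) model X_t = c + sum_i phi_i X_{t-i} + eps_t, the
one-step-ahead conditional mean is
  E[X_{t+1} | X_t, ...] = c + sum_i phi_i X_{t+1-i}.
Substitute known values:
  E[X_{t+1} | ...] = (-0.055) * (3) + (-0.102) * (7)
                   = -0.8790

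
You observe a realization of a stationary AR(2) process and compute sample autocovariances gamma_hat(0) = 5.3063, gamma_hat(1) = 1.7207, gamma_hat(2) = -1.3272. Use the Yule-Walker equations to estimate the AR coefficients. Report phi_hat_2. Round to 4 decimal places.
\hat\phi_{2} = -0.3970

The Yule-Walker equations for an AR(p) process read, in matrix form,
  Gamma_p phi = r_p,   with   (Gamma_p)_{ij} = gamma(|i - j|),
                       (r_p)_i = gamma(i),   i,j = 1..p.
Substitute the sample gammas (Toeplitz matrix and right-hand side of size 2):
  Gamma_p = [[5.3063, 1.7207], [1.7207, 5.3063]]
  r_p     = [1.7207, -1.3272]
Written out:
  5.3063 phi_1 + 1.7207 phi_2 = 1.7207
  1.7207 phi_1 + 5.3063 phi_2 = -1.3272
Solve by Cramer's rule:
  det = gamma(0)^2 - gamma(1)^2 = (5.3063)^2 - (1.7207)^2 = 28.15681969 - 2.96080849 = 25.1960112
  phi_hat_1 = [gamma(1) gamma(0) - gamma(1) gamma(2)] / det = [(1.7207)(5.3063) - (1.7207)(-1.3272)] / 25.1960112 = 11.41426345 / 25.1960112 = 0.453
  phi_hat_2 = [gamma(0) gamma(2) - gamma(1)^2] / det = [(5.3063)(-1.3272) - (1.7207)^2] / 25.1960112 = -10.00332985 / 25.1960112 = -0.397
So phi_hat = [0.4530, -0.3970].
Therefore phi_hat_2 = -0.3970.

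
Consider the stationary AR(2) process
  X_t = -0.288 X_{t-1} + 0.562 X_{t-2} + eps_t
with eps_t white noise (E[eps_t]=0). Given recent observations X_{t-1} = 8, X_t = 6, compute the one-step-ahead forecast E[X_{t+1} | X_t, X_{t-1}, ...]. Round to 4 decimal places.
E[X_{t+1} \mid \mathcal F_t] = 2.7680

For an AR(p) model X_t = c + sum_i phi_i X_{t-i} + eps_t, the
one-step-ahead conditional mean is
  E[X_{t+1} | X_t, ...] = c + sum_i phi_i X_{t+1-i}.
Substitute known values:
  E[X_{t+1} | ...] = (-0.288) * (6) + (0.562) * (8)
                   = 2.7680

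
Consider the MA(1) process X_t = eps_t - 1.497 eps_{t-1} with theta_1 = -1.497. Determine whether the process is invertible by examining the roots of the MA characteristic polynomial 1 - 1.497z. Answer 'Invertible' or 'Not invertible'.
\text{Not invertible}

The MA(q) characteristic polynomial is P(z) = 1 - 1.497z.
Invertibility requires all roots to lie outside the unit circle, i.e. |z| > 1 for every root.
This is linear in z: 1 + (-1.497) z = 0  =>  z = -1/(-1.497) = 0.668003,  |z| = 0.668003.
Moduli of all roots: 0.6680.
All moduli strictly greater than 1? No.
Verdict: Not invertible.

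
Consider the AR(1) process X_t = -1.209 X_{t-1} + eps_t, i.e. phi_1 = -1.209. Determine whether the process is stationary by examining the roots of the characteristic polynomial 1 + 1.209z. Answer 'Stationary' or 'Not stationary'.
\text{Not stationary}

The AR(p) characteristic polynomial is P(z) = 1 + 1.209z.
Stationarity requires all roots to lie outside the unit circle, i.e. |z| > 1 for every root.
This is linear in z: 1 + (1.209) z = 0  =>  z = -1/(1.209) = -0.82713,  |z| = 0.82713.
Moduli of all roots: 0.8271.
All moduli strictly greater than 1? No.
Verdict: Not stationary.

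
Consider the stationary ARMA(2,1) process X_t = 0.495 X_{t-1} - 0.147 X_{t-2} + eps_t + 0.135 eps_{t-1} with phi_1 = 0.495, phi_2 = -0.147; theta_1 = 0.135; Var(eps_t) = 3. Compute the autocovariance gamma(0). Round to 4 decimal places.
\gamma(0) = 4.2758

Multiply the model equation by X_{t-k} and take expectations. With theta_0 = psi_0 = 1 and psi_j the MA(infinity) weights, this gives
  gamma(k) - sum_i phi_i gamma(k-i) = c_k,
  c_k = sigma^2 * sum_{j=k..q} theta_j psi_{j-k}   (c_k = 0 for k > q),
using gamma(-m) = gamma(m).
psi-weights needed (psi_j = theta_j + sum_i phi_i psi_{j-i}):
  psi_1 = theta_1 + phi_1 = 0.135 + (0.495) = 0.63
Right-hand sides:
  c_0 = sigma^2 (1 + theta_1 psi_1) = 3 * (1 + (0.135)(0.63)) = 3 * 1.08505 = 3.25515
  c_1 = sigma^2 theta_1 = 3 * (0.135) = 0.405
  c_2 = 0
Equations for k = 0, 1, 2 (AR order 2, c_2 = 0):
  (E0) gamma(0) = phi_1 gamma(1) + phi_2 gamma(2) + c_0
  (E1) gamma(1) = phi_1 gamma(0) + phi_2 gamma(1) + c_1
  (E2) gamma(2) = phi_1 gamma(1) + phi_2 gamma(0)
From (E1): gamma(1) = A gamma(0) + B with
  A = phi_1 / (1 - phi_2) = 0.495 / 1.147 = 0.431561,   B = c_1 / (1 - phi_2) = 0.405 / 1.147 = 0.353095.
Insert (E2) into (E0): gamma(0) (1 - phi_2^2) = phi_1 (1 + phi_2) gamma(1) + c_0.
  phi_1 (1 + phi_2) = (0.495)(0.853) = 0.422235,   1 - phi_2^2 = 0.978391.
Replace gamma(1) by A gamma(0) + B and collect gamma(0):
  gamma(0) [0.978391 - (0.422235)(0.431561)] = (0.422235)(0.353095) + 3.25515
  gamma(0) * 0.796171 = 3.404239
  gamma(0) = 3.404239 / 0.796171 = 4.275764.
Therefore gamma(0) = 4.2758 (to 4 decimal places).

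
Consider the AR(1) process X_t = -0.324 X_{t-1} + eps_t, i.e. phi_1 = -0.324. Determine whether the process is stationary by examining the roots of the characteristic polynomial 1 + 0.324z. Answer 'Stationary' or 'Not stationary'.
\text{Stationary}

The AR(p) characteristic polynomial is P(z) = 1 + 0.324z.
Stationarity requires all roots to lie outside the unit circle, i.e. |z| > 1 for every root.
This is linear in z: 1 + (0.324) z = 0  =>  z = -1/(0.324) = -3.08642,  |z| = 3.08642.
Moduli of all roots: 3.0864.
All moduli strictly greater than 1? Yes.
Verdict: Stationary.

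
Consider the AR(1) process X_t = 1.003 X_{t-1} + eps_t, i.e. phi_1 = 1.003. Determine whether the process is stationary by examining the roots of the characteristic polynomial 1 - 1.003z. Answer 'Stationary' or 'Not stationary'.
\text{Not stationary}

The AR(p) characteristic polynomial is P(z) = 1 - 1.003z.
Stationarity requires all roots to lie outside the unit circle, i.e. |z| > 1 for every root.
This is linear in z: 1 + (-1.003) z = 0  =>  z = -1/(-1.003) = 0.997009,  |z| = 0.997009.
Moduli of all roots: 0.9970.
All moduli strictly greater than 1? No.
Verdict: Not stationary.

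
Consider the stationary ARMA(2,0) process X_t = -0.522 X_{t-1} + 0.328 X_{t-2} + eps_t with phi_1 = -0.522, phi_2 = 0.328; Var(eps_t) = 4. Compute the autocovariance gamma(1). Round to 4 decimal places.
\gamma(1) = -8.7788

Multiply the model equation by X_{t-k} and take expectations. With theta_0 = psi_0 = 1 and psi_j the MA(infinity) weights, this gives
  gamma(k) - sum_i phi_i gamma(k-i) = c_k,
  c_k = sigma^2 * sum_{j=k..q} theta_j psi_{j-k}   (c_k = 0 for k > q),
using gamma(-m) = gamma(m).
Pure AR (q = 0): c_0 = sigma^2 = 4, c_k = 0 for k >= 1.
Equations for k = 0, 1, 2 (AR order 2, c_2 = 0):
  (E0) gamma(0) = phi_1 gamma(1) + phi_2 gamma(2) + c_0
  (E1) gamma(1) = phi_1 gamma(0) + phi_2 gamma(1) + c_1
  (E2) gamma(2) = phi_1 gamma(1) + phi_2 gamma(0)
From (E1): gamma(1) = A gamma(0) + B with
  A = phi_1 / (1 - phi_2) = -0.522 / 0.672 = -0.776786,   B = c_1 / (1 - phi_2) = 0 / 0.672 = 0.
Insert (E2) into (E0): gamma(0) (1 - phi_2^2) = phi_1 (1 + phi_2) gamma(1) + c_0.
  phi_1 (1 + phi_2) = (-0.522)(1.328) = -0.693216,   1 - phi_2^2 = 0.892416.
Replace gamma(1) by A gamma(0) + B and collect gamma(0):
  gamma(0) [0.892416 - (-0.693216)(-0.776786)] = c_0 = 4
  gamma(0) * 0.353936 = 4
  gamma(0) = 4 / 0.353936 = 11.301487.
  gamma(1) = A gamma(0) = (-0.776786)(11.301487) = -8.778834.
Therefore gamma(1) = -8.7788 (to 4 decimal places).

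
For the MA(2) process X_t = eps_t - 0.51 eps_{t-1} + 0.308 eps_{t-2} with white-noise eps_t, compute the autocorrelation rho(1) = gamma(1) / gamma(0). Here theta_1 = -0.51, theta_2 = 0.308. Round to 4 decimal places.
\rho(1) = -0.4923

For an MA(q) process with theta_0 = 1, the autocovariance is
  gamma(k) = sigma^2 * sum_{i=0..q-k} theta_i * theta_{i+k},
and rho(k) = gamma(k) / gamma(0). Sigma^2 cancels.
  numerator   = (1)*(-0.51) + (-0.51)*(0.308) = -0.66708.
  denominator = (1)^2 + (-0.51)^2 + (0.308)^2 = 1.354964.
  rho(1) = -0.66708 / 1.354964 = -0.4923.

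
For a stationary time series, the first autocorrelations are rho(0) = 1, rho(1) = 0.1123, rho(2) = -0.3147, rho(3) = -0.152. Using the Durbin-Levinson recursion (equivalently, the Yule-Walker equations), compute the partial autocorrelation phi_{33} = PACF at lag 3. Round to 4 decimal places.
\phi_{33} = -0.0770

The PACF at lag k is phi_{kk}, the last component of the solution
to the Yule-Walker system G_k phi = r_k where
  (G_k)_{ij} = rho(|i - j|), (r_k)_i = rho(i), i,j = 1..k.
Equivalently, Durbin-Levinson gives phi_{kk} iteratively:
  phi_{11} = rho(1)
  phi_{kk} = [rho(k) - sum_{j=1..k-1} phi_{k-1,j} rho(k-j)]
            / [1 - sum_{j=1..k-1} phi_{k-1,j} rho(j)],
  phi_{k,j} = phi_{k-1,j} - phi_{kk} phi_{k-1,k-j},  j = 1..k-1.
Step k = 1:
  phi_11 = rho(1) = 0.1123.
Step k = 2:
  phi_22 = [rho(2) - phi_11 rho(1)] / [1 - phi_11 rho(1)] = [-0.3147 - (0.1123)(0.1123)] / [1 - (0.1123)(0.1123)]
         = -0.32731129 / 0.98738871 = -0.331492.
  Update: phi_21 = phi_11 - phi_22 phi_11 = 0.1123 - (-0.331492)(0.1123) = 0.149527.
Step k = 3:
  phi_33 = [rho(3) - phi_21 rho(2) - phi_22 rho(1)] / [1 - phi_21 rho(1) - phi_22 rho(2)]
    numerator   = -0.152 - (0.149527)(-0.3147) - (-0.331492)(0.1123) = -0.06771747
    denominator = 1 - (0.149527)(0.1123) - (-0.331492)(-0.3147) = 0.87888769
  phi_33 = -0.06771747 / 0.87888769 = -0.077.
Therefore phi_{33} = -0.0770.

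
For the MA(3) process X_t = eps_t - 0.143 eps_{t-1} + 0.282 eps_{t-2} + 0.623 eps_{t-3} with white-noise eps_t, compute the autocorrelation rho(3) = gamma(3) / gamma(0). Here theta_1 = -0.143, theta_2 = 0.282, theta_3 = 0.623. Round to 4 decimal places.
\rho(3) = 0.4187

For an MA(q) process with theta_0 = 1, the autocovariance is
  gamma(k) = sigma^2 * sum_{i=0..q-k} theta_i * theta_{i+k},
and rho(k) = gamma(k) / gamma(0). Sigma^2 cancels.
  numerator   = (1)*(0.623) = 0.623.
  denominator = (1)^2 + (-0.143)^2 + (0.282)^2 + (0.623)^2 = 1.488102.
  rho(3) = 0.623 / 1.488102 = 0.4187.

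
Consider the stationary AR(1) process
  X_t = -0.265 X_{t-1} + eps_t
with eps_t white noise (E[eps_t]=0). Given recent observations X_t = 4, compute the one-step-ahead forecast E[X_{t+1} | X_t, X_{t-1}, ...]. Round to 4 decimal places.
E[X_{t+1} \mid \mathcal F_t] = -1.0600

For an AR(p) model X_t = c + sum_i phi_i X_{t-i} + eps_t, the
one-step-ahead conditional mean is
  E[X_{t+1} | X_t, ...] = c + sum_i phi_i X_{t+1-i}.
Substitute known values:
  E[X_{t+1} | ...] = (-0.265) * (4)
                   = -1.0600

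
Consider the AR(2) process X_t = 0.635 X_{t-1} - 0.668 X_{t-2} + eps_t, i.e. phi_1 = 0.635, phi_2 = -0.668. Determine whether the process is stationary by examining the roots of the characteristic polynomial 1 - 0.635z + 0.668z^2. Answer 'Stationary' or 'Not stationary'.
\text{Stationary}

The AR(p) characteristic polynomial is P(z) = 1 - 0.635z + 0.668z^2.
Stationarity requires all roots to lie outside the unit circle, i.e. |z| > 1 for every root.
Set 1 + (-0.635) z + (0.668) z^2 = 0, i.e. a z^2 + b z + c = 0 with a = 0.668, b = -0.635, c = 1.
Discriminant D = b^2 - 4ac = (-0.635)^2 - 4*(0.668)*1 = 0.403225 - (2.672) = -2.268775.
D < 0, so the roots are the complex-conjugate pair z = (-b +/- i sqrt(-D)) / (2a) = 0.4753 +/- 1.1274i.
For a conjugate pair |z|^2 = z * conj(z) = (product of roots) = c/a = 1/(0.668) = 1.497006, so |z| = sqrt(1.497006) = 1.2235 for both roots.
Moduli of all roots: 1.2235, 1.2235.
All moduli strictly greater than 1? Yes.
Verdict: Stationary.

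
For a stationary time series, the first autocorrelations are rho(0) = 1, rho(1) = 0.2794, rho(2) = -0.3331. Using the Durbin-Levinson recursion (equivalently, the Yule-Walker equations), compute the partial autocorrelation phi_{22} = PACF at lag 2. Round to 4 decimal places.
\phi_{22} = -0.4460

The PACF at lag k is phi_{kk}, the last component of the solution
to the Yule-Walker system G_k phi = r_k where
  (G_k)_{ij} = rho(|i - j|), (r_k)_i = rho(i), i,j = 1..k.
Equivalently, Durbin-Levinson gives phi_{kk} iteratively:
  phi_{11} = rho(1)
  phi_{kk} = [rho(k) - sum_{j=1..k-1} phi_{k-1,j} rho(k-j)]
            / [1 - sum_{j=1..k-1} phi_{k-1,j} rho(j)],
  phi_{k,j} = phi_{k-1,j} - phi_{kk} phi_{k-1,k-j},  j = 1..k-1.
Step k = 1:
  phi_11 = rho(1) = 0.2794.
Step k = 2:
  phi_22 = [rho(2) - phi_11 rho(1)] / [1 - phi_11 rho(1)] = [-0.3331 - (0.2794)(0.2794)] / [1 - (0.2794)(0.2794)]
         = -0.41116436 / 0.92193564 = -0.446.
Therefore phi_{22} = -0.4460.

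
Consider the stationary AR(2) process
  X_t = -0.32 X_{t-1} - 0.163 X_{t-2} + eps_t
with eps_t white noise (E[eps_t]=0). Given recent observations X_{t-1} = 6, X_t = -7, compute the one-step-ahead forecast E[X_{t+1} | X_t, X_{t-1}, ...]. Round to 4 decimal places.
E[X_{t+1} \mid \mathcal F_t] = 1.2620

For an AR(p) model X_t = c + sum_i phi_i X_{t-i} + eps_t, the
one-step-ahead conditional mean is
  E[X_{t+1} | X_t, ...] = c + sum_i phi_i X_{t+1-i}.
Substitute known values:
  E[X_{t+1} | ...] = (-0.32) * (-7) + (-0.163) * (6)
                   = 1.2620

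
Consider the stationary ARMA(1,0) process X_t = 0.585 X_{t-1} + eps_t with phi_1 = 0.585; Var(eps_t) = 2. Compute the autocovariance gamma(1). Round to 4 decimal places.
\gamma(1) = 1.7787

Multiply the model equation by X_{t-k} and take expectations. With theta_0 = psi_0 = 1 and psi_j the MA(infinity) weights, this gives
  gamma(k) - sum_i phi_i gamma(k-i) = c_k,
  c_k = sigma^2 * sum_{j=k..q} theta_j psi_{j-k}   (c_k = 0 for k > q),
using gamma(-m) = gamma(m).
Pure AR (q = 0): c_0 = sigma^2 = 2, c_k = 0 for k >= 1.
Equations for k = 0 and k = 1 (AR order 1):
  gamma(0) = phi_1 gamma(1) + c_0
  gamma(1) = phi_1 gamma(0) + c_1
Substituting the second into the first: gamma(0) (1 - phi_1^2) = c_0 + phi_1 c_1, so
  gamma(0) = c_0 / (1 - phi_1^2) = 2 / (1 - (0.585)^2) = 2 / 0.657775 = 3.040553.
  gamma(1) = phi_1 gamma(0) = (0.585)(3.040553) = 1.778724.
Therefore gamma(1) = 1.7787 (to 4 decimal places).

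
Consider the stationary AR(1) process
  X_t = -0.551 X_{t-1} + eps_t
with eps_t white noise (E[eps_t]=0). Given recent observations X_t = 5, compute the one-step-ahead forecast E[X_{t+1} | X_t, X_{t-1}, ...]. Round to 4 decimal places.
E[X_{t+1} \mid \mathcal F_t] = -2.7550

For an AR(p) model X_t = c + sum_i phi_i X_{t-i} + eps_t, the
one-step-ahead conditional mean is
  E[X_{t+1} | X_t, ...] = c + sum_i phi_i X_{t+1-i}.
Substitute known values:
  E[X_{t+1} | ...] = (-0.551) * (5)
                   = -2.7550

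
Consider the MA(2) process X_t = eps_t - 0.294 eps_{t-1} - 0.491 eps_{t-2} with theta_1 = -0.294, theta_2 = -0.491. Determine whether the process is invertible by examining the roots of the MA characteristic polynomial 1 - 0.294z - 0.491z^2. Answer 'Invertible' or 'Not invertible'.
\text{Invertible}

The MA(q) characteristic polynomial is P(z) = 1 - 0.294z - 0.491z^2.
Invertibility requires all roots to lie outside the unit circle, i.e. |z| > 1 for every root.
Set 1 + (-0.294) z + (-0.491) z^2 = 0, i.e. a z^2 + b z + c = 0 with a = -0.491, b = -0.294, c = 1.
Discriminant D = b^2 - 4ac = (-0.294)^2 - 4*(-0.491)*1 = 0.086436 - (-1.964) = 2.050436.
D >= 0, so the roots are real: z = (-b +/- sqrt(D)) / (2a) = (0.294 +/- 1.431934) / (-0.982).
  z_1 = (0.294 + 1.431934) / (-0.982) = -1.7576,   |z_1| = 1.7576.
  z_2 = (0.294 - 1.431934) / (-0.982) = 1.1588,   |z_2| = 1.1588.
Moduli of all roots: 1.7576, 1.1588.
All moduli strictly greater than 1? Yes.
Verdict: Invertible.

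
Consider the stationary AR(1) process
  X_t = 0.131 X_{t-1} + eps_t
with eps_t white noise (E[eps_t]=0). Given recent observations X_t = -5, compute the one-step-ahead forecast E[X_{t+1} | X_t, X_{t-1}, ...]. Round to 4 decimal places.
E[X_{t+1} \mid \mathcal F_t] = -0.6550

For an AR(p) model X_t = c + sum_i phi_i X_{t-i} + eps_t, the
one-step-ahead conditional mean is
  E[X_{t+1} | X_t, ...] = c + sum_i phi_i X_{t+1-i}.
Substitute known values:
  E[X_{t+1} | ...] = (0.131) * (-5)
                   = -0.6550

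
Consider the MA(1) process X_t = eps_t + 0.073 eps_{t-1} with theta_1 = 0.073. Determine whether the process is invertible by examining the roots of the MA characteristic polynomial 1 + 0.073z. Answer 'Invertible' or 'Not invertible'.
\text{Invertible}

The MA(q) characteristic polynomial is P(z) = 1 + 0.073z.
Invertibility requires all roots to lie outside the unit circle, i.e. |z| > 1 for every root.
This is linear in z: 1 + (0.073) z = 0  =>  z = -1/(0.073) = -13.69863,  |z| = 13.69863.
Moduli of all roots: 13.6986.
All moduli strictly greater than 1? Yes.
Verdict: Invertible.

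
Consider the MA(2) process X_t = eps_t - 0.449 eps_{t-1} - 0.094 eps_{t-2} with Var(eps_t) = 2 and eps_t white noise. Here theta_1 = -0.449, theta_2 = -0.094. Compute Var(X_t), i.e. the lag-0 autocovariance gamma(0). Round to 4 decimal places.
\gamma(0) = 2.4209

For an MA(q) process X_t = eps_t + sum_i theta_i eps_{t-i} with
Var(eps_t) = sigma^2, the variance is
  gamma(0) = sigma^2 * (1 + sum_i theta_i^2).
  sum_i theta_i^2 = (-0.449)^2 + (-0.094)^2 = 0.201601 + 0.008836 = 0.210437.
  gamma(0) = 2 * (1 + 0.210437) = 2 * 1.210437 = 2.420874, which rounds to 2.4209.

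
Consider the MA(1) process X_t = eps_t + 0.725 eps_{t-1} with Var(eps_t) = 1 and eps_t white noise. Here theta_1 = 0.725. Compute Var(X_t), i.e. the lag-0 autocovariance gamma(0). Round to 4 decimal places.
\gamma(0) = 1.5256

For an MA(q) process X_t = eps_t + sum_i theta_i eps_{t-i} with
Var(eps_t) = sigma^2, the variance is
  gamma(0) = sigma^2 * (1 + sum_i theta_i^2).
  sum_i theta_i^2 = (0.725)^2 = 0.525625.
  gamma(0) = 1 * (1 + 0.525625) = 1 * 1.525625 = 1.525625, which rounds to 1.5256.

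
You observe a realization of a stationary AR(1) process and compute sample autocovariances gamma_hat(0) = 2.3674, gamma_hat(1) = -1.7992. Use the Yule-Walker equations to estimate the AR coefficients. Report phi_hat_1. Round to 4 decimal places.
\hat\phi_{1} = -0.7600

The Yule-Walker equations for an AR(p) process read, in matrix form,
  Gamma_p phi = r_p,   with   (Gamma_p)_{ij} = gamma(|i - j|),
                       (r_p)_i = gamma(i),   i,j = 1..p.
Substitute the sample gammas (Toeplitz matrix and right-hand side of size 1):
  Gamma_p = [[2.3674]]
  r_p     = [-1.7992]
With p = 1 this is the single equation gamma(0) phi_1 = gamma(1):
  phi_hat_1 = gamma(1) / gamma(0) = -1.7992 / 2.3674 = -0.7600.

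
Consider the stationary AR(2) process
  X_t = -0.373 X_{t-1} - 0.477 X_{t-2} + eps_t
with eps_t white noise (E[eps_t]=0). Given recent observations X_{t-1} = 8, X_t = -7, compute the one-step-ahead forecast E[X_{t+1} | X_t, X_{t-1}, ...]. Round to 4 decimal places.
E[X_{t+1} \mid \mathcal F_t] = -1.2050

For an AR(p) model X_t = c + sum_i phi_i X_{t-i} + eps_t, the
one-step-ahead conditional mean is
  E[X_{t+1} | X_t, ...] = c + sum_i phi_i X_{t+1-i}.
Substitute known values:
  E[X_{t+1} | ...] = (-0.373) * (-7) + (-0.477) * (8)
                   = -1.2050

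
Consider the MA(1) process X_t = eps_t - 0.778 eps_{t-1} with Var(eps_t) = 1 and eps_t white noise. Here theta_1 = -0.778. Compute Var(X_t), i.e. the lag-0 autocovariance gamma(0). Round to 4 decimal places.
\gamma(0) = 1.6053

For an MA(q) process X_t = eps_t + sum_i theta_i eps_{t-i} with
Var(eps_t) = sigma^2, the variance is
  gamma(0) = sigma^2 * (1 + sum_i theta_i^2).
  sum_i theta_i^2 = (-0.778)^2 = 0.605284.
  gamma(0) = 1 * (1 + 0.605284) = 1 * 1.605284 = 1.605284, which rounds to 1.6053.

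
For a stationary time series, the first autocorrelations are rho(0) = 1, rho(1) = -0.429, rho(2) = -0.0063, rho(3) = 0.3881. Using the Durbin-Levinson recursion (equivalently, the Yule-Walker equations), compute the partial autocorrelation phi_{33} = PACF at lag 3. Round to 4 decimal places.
\phi_{33} = 0.3690

The PACF at lag k is phi_{kk}, the last component of the solution
to the Yule-Walker system G_k phi = r_k where
  (G_k)_{ij} = rho(|i - j|), (r_k)_i = rho(i), i,j = 1..k.
Equivalently, Durbin-Levinson gives phi_{kk} iteratively:
  phi_{11} = rho(1)
  phi_{kk} = [rho(k) - sum_{j=1..k-1} phi_{k-1,j} rho(k-j)]
            / [1 - sum_{j=1..k-1} phi_{k-1,j} rho(j)],
  phi_{k,j} = phi_{k-1,j} - phi_{kk} phi_{k-1,k-j},  j = 1..k-1.
Step k = 1:
  phi_11 = rho(1) = -0.429.
Step k = 2:
  phi_22 = [rho(2) - phi_11 rho(1)] / [1 - phi_11 rho(1)] = [-0.0063 - (-0.429)(-0.429)] / [1 - (-0.429)(-0.429)]
         = -0.190341 / 0.815959 = -0.233273.
  Update: phi_21 = phi_11 - phi_22 phi_11 = -0.429 - (-0.233273)(-0.429) = -0.529074.
Step k = 3:
  phi_33 = [rho(3) - phi_21 rho(2) - phi_22 rho(1)] / [1 - phi_21 rho(1) - phi_22 rho(2)]
    numerator   = 0.3881 - (-0.529074)(-0.0063) - (-0.233273)(-0.429) = 0.28469282
    denominator = 1 - (-0.529074)(-0.429) - (-0.233273)(-0.0063) = 0.77155763
  phi_33 = 0.28469282 / 0.77155763 = 0.369.
Therefore phi_{33} = 0.3690.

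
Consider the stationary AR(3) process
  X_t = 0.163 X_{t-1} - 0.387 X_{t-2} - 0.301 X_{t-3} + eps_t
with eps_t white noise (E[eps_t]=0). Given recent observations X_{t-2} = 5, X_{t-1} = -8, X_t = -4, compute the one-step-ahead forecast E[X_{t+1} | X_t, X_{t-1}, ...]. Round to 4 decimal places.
E[X_{t+1} \mid \mathcal F_t] = 0.9390

For an AR(p) model X_t = c + sum_i phi_i X_{t-i} + eps_t, the
one-step-ahead conditional mean is
  E[X_{t+1} | X_t, ...] = c + sum_i phi_i X_{t+1-i}.
Substitute known values:
  E[X_{t+1} | ...] = (0.163) * (-4) + (-0.387) * (-8) + (-0.301) * (5)
                   = 0.9390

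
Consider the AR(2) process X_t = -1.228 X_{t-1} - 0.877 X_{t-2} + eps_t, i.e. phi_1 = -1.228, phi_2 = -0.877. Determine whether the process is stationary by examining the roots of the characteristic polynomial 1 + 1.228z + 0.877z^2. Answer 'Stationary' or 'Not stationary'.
\text{Stationary}

The AR(p) characteristic polynomial is P(z) = 1 + 1.228z + 0.877z^2.
Stationarity requires all roots to lie outside the unit circle, i.e. |z| > 1 for every root.
Set 1 + (1.228) z + (0.877) z^2 = 0, i.e. a z^2 + b z + c = 0 with a = 0.877, b = 1.228, c = 1.
Discriminant D = b^2 - 4ac = (1.228)^2 - 4*(0.877)*1 = 1.507984 - (3.508) = -2.000016.
D < 0, so the roots are the complex-conjugate pair z = (-b +/- i sqrt(-D)) / (2a) = -0.7001 +/- 0.8063i.
For a conjugate pair |z|^2 = z * conj(z) = (product of roots) = c/a = 1/(0.877) = 1.140251, so |z| = sqrt(1.140251) = 1.0678 for both roots.
Moduli of all roots: 1.0678, 1.0678.
All moduli strictly greater than 1? Yes.
Verdict: Stationary.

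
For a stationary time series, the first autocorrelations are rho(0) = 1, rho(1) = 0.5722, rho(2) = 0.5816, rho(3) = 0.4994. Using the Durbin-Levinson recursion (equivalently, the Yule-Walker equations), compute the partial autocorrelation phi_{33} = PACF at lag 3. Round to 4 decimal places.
\phi_{33} = 0.1321

The PACF at lag k is phi_{kk}, the last component of the solution
to the Yule-Walker system G_k phi = r_k where
  (G_k)_{ij} = rho(|i - j|), (r_k)_i = rho(i), i,j = 1..k.
Equivalently, Durbin-Levinson gives phi_{kk} iteratively:
  phi_{11} = rho(1)
  phi_{kk} = [rho(k) - sum_{j=1..k-1} phi_{k-1,j} rho(k-j)]
            / [1 - sum_{j=1..k-1} phi_{k-1,j} rho(j)],
  phi_{k,j} = phi_{k-1,j} - phi_{kk} phi_{k-1,k-j},  j = 1..k-1.
Step k = 1:
  phi_11 = rho(1) = 0.5722.
Step k = 2:
  phi_22 = [rho(2) - phi_11 rho(1)] / [1 - phi_11 rho(1)] = [0.5816 - (0.5722)(0.5722)] / [1 - (0.5722)(0.5722)]
         = 0.25418716 / 0.67258716 = 0.377924.
  Update: phi_21 = phi_11 - phi_22 phi_11 = 0.5722 - (0.377924)(0.5722) = 0.355952.
Step k = 3:
  phi_33 = [rho(3) - phi_21 rho(2) - phi_22 rho(1)] / [1 - phi_21 rho(1) - phi_22 rho(2)]
    numerator   = 0.4994 - (0.355952)(0.5816) - (0.377924)(0.5722) = 0.07613015
    denominator = 1 - (0.355952)(0.5722) - (0.377924)(0.5816) = 0.57652361
  phi_33 = 0.07613015 / 0.57652361 = 0.1321.
Therefore phi_{33} = 0.1321.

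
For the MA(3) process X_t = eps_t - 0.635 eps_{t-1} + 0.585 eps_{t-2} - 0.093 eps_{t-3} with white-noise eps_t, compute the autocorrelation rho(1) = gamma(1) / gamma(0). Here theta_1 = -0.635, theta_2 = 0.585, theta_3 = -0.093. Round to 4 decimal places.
\rho(1) = -0.6048

For an MA(q) process with theta_0 = 1, the autocovariance is
  gamma(k) = sigma^2 * sum_{i=0..q-k} theta_i * theta_{i+k},
and rho(k) = gamma(k) / gamma(0). Sigma^2 cancels.
  numerator   = (1)*(-0.635) + (-0.635)*(0.585) + (0.585)*(-0.093) = -1.06088.
  denominator = (1)^2 + (-0.635)^2 + (0.585)^2 + (-0.093)^2 = 1.754099.
  rho(1) = -1.06088 / 1.754099 = -0.6048.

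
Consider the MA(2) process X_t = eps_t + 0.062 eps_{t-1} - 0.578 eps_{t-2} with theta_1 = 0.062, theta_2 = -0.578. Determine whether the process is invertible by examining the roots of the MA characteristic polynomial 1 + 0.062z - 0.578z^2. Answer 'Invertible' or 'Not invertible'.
\text{Invertible}

The MA(q) characteristic polynomial is P(z) = 1 + 0.062z - 0.578z^2.
Invertibility requires all roots to lie outside the unit circle, i.e. |z| > 1 for every root.
Set 1 + (0.062) z + (-0.578) z^2 = 0, i.e. a z^2 + b z + c = 0 with a = -0.578, b = 0.062, c = 1.
Discriminant D = b^2 - 4ac = (0.062)^2 - 4*(-0.578)*1 = 0.003844 - (-2.312) = 2.315844.
D >= 0, so the roots are real: z = (-b +/- sqrt(D)) / (2a) = (-0.062 +/- 1.52179) / (-1.156).
  z_1 = (-0.062 + 1.52179) / (-1.156) = -1.2628,   |z_1| = 1.2628.
  z_2 = (-0.062 - 1.52179) / (-1.156) = 1.3701,   |z_2| = 1.3701.
Moduli of all roots: 1.2628, 1.3701.
All moduli strictly greater than 1? Yes.
Verdict: Invertible.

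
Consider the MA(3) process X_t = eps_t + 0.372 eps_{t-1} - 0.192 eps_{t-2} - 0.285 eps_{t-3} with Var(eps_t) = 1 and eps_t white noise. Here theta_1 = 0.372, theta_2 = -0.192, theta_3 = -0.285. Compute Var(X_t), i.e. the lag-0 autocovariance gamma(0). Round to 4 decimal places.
\gamma(0) = 1.2565

For an MA(q) process X_t = eps_t + sum_i theta_i eps_{t-i} with
Var(eps_t) = sigma^2, the variance is
  gamma(0) = sigma^2 * (1 + sum_i theta_i^2).
  sum_i theta_i^2 = (0.372)^2 + (-0.192)^2 + (-0.285)^2 = 0.138384 + 0.036864 + 0.081225 = 0.256473.
  gamma(0) = 1 * (1 + 0.256473) = 1 * 1.256473 = 1.256473, which rounds to 1.2565.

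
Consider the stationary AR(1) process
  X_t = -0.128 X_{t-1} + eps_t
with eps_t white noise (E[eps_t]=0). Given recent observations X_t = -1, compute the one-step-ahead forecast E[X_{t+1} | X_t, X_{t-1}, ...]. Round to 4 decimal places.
E[X_{t+1} \mid \mathcal F_t] = 0.1280

For an AR(p) model X_t = c + sum_i phi_i X_{t-i} + eps_t, the
one-step-ahead conditional mean is
  E[X_{t+1} | X_t, ...] = c + sum_i phi_i X_{t+1-i}.
Substitute known values:
  E[X_{t+1} | ...] = (-0.128) * (-1)
                   = 0.1280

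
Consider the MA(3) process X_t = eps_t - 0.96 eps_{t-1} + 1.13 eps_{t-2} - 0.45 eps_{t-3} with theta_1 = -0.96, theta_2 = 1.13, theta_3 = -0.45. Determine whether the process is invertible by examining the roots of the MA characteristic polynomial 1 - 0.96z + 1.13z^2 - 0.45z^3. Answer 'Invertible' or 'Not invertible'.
\text{Invertible}

The MA(q) characteristic polynomial is P(z) = 1 - 0.96z + 1.13z^2 - 0.45z^3.
Invertibility requires all roots to lie outside the unit circle, i.e. |z| > 1 for every root.
Degree 3: look for a simple real root z0 first, then factor out (1 - z/z0) and solve the remaining quadratic.
Testing z0 = 2: P(2) = 1 + (-0.96)(2) + (1.13)(2)^2 + (-0.45)(2)^3
  = 1 + (-1.92) + (4.52) + (-3.6) = 0.  So z_0 = 2 is a root, |z_0| = 2.
Divide out the factor (1 - 0.5 z) = (1 - z/z0) (since 1/z0 = 0.5):
  P(z) = (1 - 0.5 z)(1 + (-0.46) z + (0.9) z^2)
  [check: z-coef -0.46 - (0.5) = -0.96; z^2-coef 0.9 - (0.5)(-0.46) = 1.13; z^3-coef -(0.5)(0.9) = -0.45.]
Remaining roots from the quadratic factor 1 + (-0.46) z + (0.9) z^2:
  Set 1 + (-0.46) z + (0.9) z^2 = 0, i.e. a z^2 + b z + c = 0 with a = 0.9, b = -0.46, c = 1.
  Discriminant D = b^2 - 4ac = (-0.46)^2 - 4*(0.9)*1 = 0.2116 - (3.6) = -3.3884.
  D < 0, so the roots are the complex-conjugate pair z = (-b +/- i sqrt(-D)) / (2a) = 0.2556 +/- 1.0226i.
  For a conjugate pair |z|^2 = z * conj(z) = (product of roots) = c/a = 1/(0.9) = 1.111111, so |z| = sqrt(1.111111) = 1.0541 for both roots.
Moduli of all roots: 2.0000, 1.0541, 1.0541.
All moduli strictly greater than 1? Yes.
Verdict: Invertible.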